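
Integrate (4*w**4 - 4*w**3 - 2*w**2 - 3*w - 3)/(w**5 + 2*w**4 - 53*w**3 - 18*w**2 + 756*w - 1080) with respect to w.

322*log(w - 5)/121 - 31*log(w - 3)/27 + 5*log(w - 2)/64 + 503665*log(w + 6)/209088 + 1997/(264*w + 1584) + C

Factor the denominator: (w - 5)*(w - 3)*(w - 2)*(w + 6)**2.
Partial-fraction decomposition: 503665/(209088*(w + 6)) - 1997/(264*(w + 6)**2) + 5/(64*(w - 2)) - 31/(27*(w - 3)) + 322/(121*(w - 5)).
Integrate each term; A/(w−a) gives A·log|w−a|; A/(w−a)² gives −A/(w−a).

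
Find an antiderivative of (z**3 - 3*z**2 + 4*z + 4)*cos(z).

Use integration by parts with u = z**3 - 3*z**2 + 4*z + 4, dv = cos(z) dz, so v = sin(z).
Apply parts 3 times (tabular method): alternate signs, differentiate u down to 0, integrate dv up.

z**3*sin(z) - 3*z**2*sin(z) + 3*z**2*cos(z) - 2*z*sin(z) - 6*z*cos(z) + 10*sin(z) - 2*cos(z) + C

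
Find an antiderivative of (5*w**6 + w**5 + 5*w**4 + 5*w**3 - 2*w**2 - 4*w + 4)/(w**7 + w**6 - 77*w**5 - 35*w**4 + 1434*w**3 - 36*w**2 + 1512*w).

log(w)/378 + 13266203*log(w - 6)/5552664 - 57715*log(w + 6)/7992 + 290831*log(w + 7)/29575 - 133*log(w**2 + 1)/68450 - 169*atan(w)/34225 - 62131/(8658*w - 51948) + C

Factor the denominator: w*(w - 6)**2*(w + 6)*(w + 7)*(w**2 + 1).
Partial-fraction decomposition: -(133*w + 169)/(34225*(w**2 + 1)) + 290831/(29575*(w + 7)) - 57715/(7992*(w + 6)) + 13266203/(5552664*(w - 6)) + 62131/(8658*(w - 6)**2) + 1/(378*w).
Integrate each term; A/(w−a) gives A·log|w−a|; the (Bw+D)/(w²+p²) term gives a log and an atan.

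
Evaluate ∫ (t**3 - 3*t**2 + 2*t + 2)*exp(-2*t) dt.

(-4*t**3 + 6*t**2 - 2*t - 9)*exp(-2*t)/8 + C

Use integration by parts with u = t**3 - 3*t**2 + 2*t + 2, dv = exp(-2*t) dt, so v = -exp(-2*t)/2.
Apply parts 3 times (tabular method): alternate signs, differentiate u down to 0, integrate dv up.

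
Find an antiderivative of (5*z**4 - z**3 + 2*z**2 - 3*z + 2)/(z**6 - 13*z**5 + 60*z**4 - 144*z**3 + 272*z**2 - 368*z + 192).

Factor the denominator: (z - 6)*(z - 4)*(z - 2)*(z - 1)*(z**2 + 4).
Partial-fraction decomposition: (7*z - 30)/(80*(z**2 + 4)) - 1/(15*(z - 1)) + 19/(16*(z - 2)) - 619/(120*(z - 4)) + 79/(20*(z - 6)).
Integrate each term; A/(z−a) gives A·log|z−a|; the (Bz+D)/(z²+p²) term gives a log and an atan.

79*log(z - 6)/20 - 619*log(z - 4)/120 + 19*log(z - 2)/16 - log(z - 1)/15 + 7*log(z**2 + 4)/160 - 3*atan(z/2)/16 + C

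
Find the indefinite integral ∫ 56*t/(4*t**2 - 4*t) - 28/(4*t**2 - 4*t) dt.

Let u = 4*t**2 - 4*t, so du = (8*t - 4) dt.
Rewriting, the integral becomes 7·∫ 1/u du = 7·log(u).
Substituting back, u = 4*t**2 - 4*t.

7*log(4*t**2 - 4*t) + C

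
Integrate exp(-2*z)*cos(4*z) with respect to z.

Let I denote the integral. Integrate by parts with u = cos(4*z), dv = exp(-2*z) dz, so v = -exp(-2*z)/2: I = -exp(-2*z)*cos(4*z)/2 − 2·∫ exp(-2*z)*sin(4*z) dz.
Apply parts again with u = sin(4*z), dv = exp(-2*z) dz: ∫ exp(-2*z)*sin(4*z) dz = -exp(-2*z)*sin(4*z)/2 + 2·I. Substituting back brings back I: I = exp(-2*z)*sin(4*z) - exp(-2*z)*cos(4*z)/2 − 4·I.
Solving for I: (1 + 4)·I equals the remaining terms, so I = (1/5)·(exp(-2*z)*sin(4*z) - exp(-2*z)*cos(4*z)/2).

exp(-2*z)*sin(4*z)/5 - exp(-2*z)*cos(4*z)/10 + C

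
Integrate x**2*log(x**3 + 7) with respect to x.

x**3*log(x**3 + 7)/3 - x**3/3 + 7*log(x**3 + 7)/3 + C

Let u = x**3 + 7, so du = (3*x**2) dx.
The integral becomes (1/3)·∫ log(u) du; integrate by parts with u′=log(u), dv′=du.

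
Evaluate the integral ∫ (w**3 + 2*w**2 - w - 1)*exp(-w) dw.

Use integration by parts with u = w**3 + 2*w**2 - w - 1, dv = exp(-w) dw, so v = -exp(-w).
Apply parts 3 times (tabular method): alternate signs, differentiate u down to 0, integrate dv up.

(-w**3 - 5*w**2 - 9*w - 8)*exp(-w) + C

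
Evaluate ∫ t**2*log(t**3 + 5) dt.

t**3*log(t**3 + 5)/3 - t**3/3 + 5*log(t**3 + 5)/3 + C

Let u = t**3 + 5, so du = (3*t**2) dt.
The integral becomes (1/3)·∫ log(u) du; integrate by parts with u′=log(u), dv′=du.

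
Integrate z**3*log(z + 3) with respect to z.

z**4*log(z + 3)/4 - z**4/16 + z**3/4 - 9*z**2/8 + 27*z/4 - 81*log(z + 3)/4 + C

Use integration by parts with u = log(z + 3), dv = z**3 dz.
Then du = 1/(z + 3) dz and v = z**4/4.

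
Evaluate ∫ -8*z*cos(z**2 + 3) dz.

Let u = z**2 + 3, so du = (2*z) dz.
Rewriting, the integral becomes -4·∫ cos(u) du = -4·sin(u).
Substituting back, u = z**2 + 3.

-4*sin(z**2 + 3) + C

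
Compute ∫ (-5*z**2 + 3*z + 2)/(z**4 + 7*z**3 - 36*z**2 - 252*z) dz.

Factor the denominator: z*(z - 6)*(z + 6)*(z + 7).
Partial-fraction decomposition: 264/(91*(z + 7)) - 49/(18*(z + 6)) - 20/(117*(z - 6)) - 1/(126*z).
Integrate each term: A/(z−a) contributes A·log|z−a|.

-log(z)/126 - 20*log(z - 6)/117 - 49*log(z + 6)/18 + 264*log(z + 7)/91 + C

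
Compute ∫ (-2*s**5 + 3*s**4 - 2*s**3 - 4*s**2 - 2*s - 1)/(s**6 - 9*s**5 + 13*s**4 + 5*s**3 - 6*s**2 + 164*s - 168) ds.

Factor the denominator: (s - 7)*(s - 3)*(s - 1)*(s + 2)*(s**2 + 4).
Partial-fraction decomposition: -(3239*s + 11914)/(27560*(s**2 + 4)) - 23/(216*(s + 2)) - 2/(45*(s - 1)) + 17/(26*(s - 3)) - 6827/(2862*(s - 7)).
Integrate each term; A/(s−a) gives A·log|s−a|; the (Bs+D)/(s²+p²) term gives a log and an atan.

-6827*log(s - 7)/2862 + 17*log(s - 3)/26 - 2*log(s - 1)/45 - 23*log(s + 2)/216 - 3239*log(s**2 + 4)/55120 - 5957*atan(s/2)/27560 + C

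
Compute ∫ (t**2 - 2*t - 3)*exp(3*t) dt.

(9*t**2 - 24*t - 19)*exp(3*t)/27 + C

Use integration by parts with u = t**2 - 2*t - 3, dv = exp(3*t) dt, so v = exp(3*t)/3.
Apply parts 2 times (tabular method): alternate signs, differentiate u down to 0, integrate dv up.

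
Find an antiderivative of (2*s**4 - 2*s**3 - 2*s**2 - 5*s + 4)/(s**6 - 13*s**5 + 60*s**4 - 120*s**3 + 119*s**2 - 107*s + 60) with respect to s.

Factor the denominator: (s - 5)*(s - 4)*(s - 3)*(s - 1)*(s**2 + 1).
Partial-fraction decomposition: (373*s + 149)/(4420*(s**2 + 1)) + 1/(16*(s - 1)) + 79/(40*(s - 3)) - 112/(17*(s - 4)) + 929/(208*(s - 5)).
Integrate each term; A/(s−a) gives A·log|s−a|; the (Bs+D)/(s²+p²) term gives a log and an atan.

929*log(s - 5)/208 - 112*log(s - 4)/17 + 79*log(s - 3)/40 + log(s - 1)/16 + 373*log(s**2 + 1)/8840 + 149*atan(s)/4420 + C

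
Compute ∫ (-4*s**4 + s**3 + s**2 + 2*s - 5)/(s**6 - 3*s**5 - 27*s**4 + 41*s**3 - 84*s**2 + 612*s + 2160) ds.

Factor the denominator: (s - 6)*(s - 4)*(s + 2)*(s + 5)*(s**2 + 9).
Partial-fraction decomposition: (5519*s - 44799)/(99450*(s**2 + 9)) + 2615/(10098*(s + 5)) - 77/(1872*(s + 2)) + 941/(2700*(s - 4)) - 985/(1584*(s - 6)).
Integrate each term; A/(s−a) gives A·log|s−a|; the (Bs+D)/(s²+p²) term gives a log and an atan.

-985*log(s - 6)/1584 + 941*log(s - 4)/2700 - 77*log(s + 2)/1872 + 2615*log(s + 5)/10098 + 5519*log(s**2 + 9)/198900 - 14933*atan(s/3)/99450 + C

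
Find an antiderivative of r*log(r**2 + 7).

r**2*log(r**2 + 7)/2 - r**2/2 + 7*log(r**2 + 7)/2 + C

Let u = r**2 + 7, so du = (2*r) dr.
The integral becomes (1/2)·∫ log(u) du; integrate by parts with u′=log(u), dv′=du.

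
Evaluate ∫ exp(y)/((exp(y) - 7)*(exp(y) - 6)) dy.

log(exp(y) - 7) - log(exp(y) - 6) + C

Let u = e^y, du = e^y dy.
The integral becomes ∫ du/((u-6)(u-7)); decompose into partial fractions.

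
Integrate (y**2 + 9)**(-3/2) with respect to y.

Substitute y = 3·tan(θ), so dy = 3·sec(θ)^2 dθ and the radical becomes sqrt(y**2 + 9) = 3·sec(θ) by the Pythagorean identity.
Integrate the resulting trig expression in θ, then back-substitute tan(θ) = y/3, sec(θ) = sqrt(y**2 + 9)/3 (absorbing any constant into C).

y/(9*sqrt(y**2 + 9)) + C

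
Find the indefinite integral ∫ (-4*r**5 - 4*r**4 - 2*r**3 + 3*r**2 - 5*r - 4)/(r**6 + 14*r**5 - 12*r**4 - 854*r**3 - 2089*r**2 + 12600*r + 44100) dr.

Factor the denominator: (r - 6)*(r - 5)*(r + 5)*(r + 6)*(r + 7)**2.
Partial-fraction decomposition: 705017/(4056*(r + 7)) + 2437/(13*(r + 7)**2) - 13243/(66*(r + 6)) + 5173/(220*(r + 5)) + 1267/(1320*(r - 5)) - 18323/(11154*(r - 6)).
Integrate each term; A/(r−a) gives A·log|r−a|; A/(r−a)² gives −A/(r−a).

-18323*log(r - 6)/11154 + 1267*log(r - 5)/1320 + 5173*log(r + 5)/220 - 13243*log(r + 6)/66 + 705017*log(r + 7)/4056 - 2437/(13*r + 91) + C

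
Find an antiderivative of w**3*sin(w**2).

-w**2*cos(w**2)/2 + sin(w**2)/2 + C

Let u = w², du = 2w dw; rewrite as (1/2)∫ u^1·sin(1u) du.
Now integrate by parts 1 time.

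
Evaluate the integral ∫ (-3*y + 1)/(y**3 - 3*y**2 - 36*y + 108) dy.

Factor the denominator: (y - 6)*(y - 3)*(y + 6).
Partial-fraction decomposition: 19/(108*(y + 6)) + 8/(27*(y - 3)) - 17/(36*(y - 6)).
Integrate each term: A/(y−a) contributes A·log|y−a|.

-17*log(y - 6)/36 + 8*log(y - 3)/27 + 19*log(y + 6)/108 + C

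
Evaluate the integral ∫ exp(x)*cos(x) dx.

Let I denote the integral. Integrate by parts with u = cos(x), dv = exp(x) dx, so v = exp(x): I = exp(x)*cos(x) + ∫ exp(x)*sin(x) dx.
Apply parts again with u = sin(x), dv = exp(x) dx: ∫ exp(x)*sin(x) dx = exp(x)*sin(x) − I. Substituting back brings back I: I = exp(x)*sin(x) + exp(x)*cos(x) − I.
Solving for I: (1 + 1)·I equals the remaining terms, so I = (1/2)·(exp(x)*sin(x) + exp(x)*cos(x)).

exp(x)*sin(x)/2 + exp(x)*cos(x)/2 + C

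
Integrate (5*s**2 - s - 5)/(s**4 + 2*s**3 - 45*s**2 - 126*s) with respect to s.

5*log(s)/126 + 233*log(s - 7)/910 + 43*log(s + 3)/90 - 181*log(s + 6)/234 + C

Factor the denominator: s*(s - 7)*(s + 3)*(s + 6).
Partial-fraction decomposition: -181/(234*(s + 6)) + 43/(90*(s + 3)) + 233/(910*(s - 7)) + 5/(126*s).
Integrate each term: A/(s−a) contributes A·log|s−a|.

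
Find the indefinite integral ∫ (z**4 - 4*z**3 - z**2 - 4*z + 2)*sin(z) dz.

-z**4*cos(z) + 4*z**3*sin(z) + 4*z**3*cos(z) - 12*z**2*sin(z) + 13*z**2*cos(z) - 26*z*sin(z) - 20*z*cos(z) + 20*sin(z) - 28*cos(z) + C

Use integration by parts with u = z**4 - 4*z**3 - z**2 - 4*z + 2, dv = sin(z) dz, so v = -cos(z).
Apply parts 4 times (tabular method): alternate signs, differentiate u down to 0, integrate dv up.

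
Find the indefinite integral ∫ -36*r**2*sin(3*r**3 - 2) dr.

Let u = 3*r**3 - 2, so du = (9*r**2) dr.
Rewriting, the integral becomes -4·∫ sin(u) du = -4·-cos(u).
Substituting back, u = 3*r**3 - 2.

4*cos(3*r**3 - 2) + C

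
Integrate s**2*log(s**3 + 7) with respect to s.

Let u = s**3 + 7, so du = (3*s**2) ds.
The integral becomes (1/3)·∫ log(u) du; integrate by parts with u′=log(u), dv′=du.

s**3*log(s**3 + 7)/3 - s**3/3 + 7*log(s**3 + 7)/3 + C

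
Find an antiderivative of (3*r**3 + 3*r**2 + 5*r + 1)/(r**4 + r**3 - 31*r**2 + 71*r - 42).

Factor the denominator: (r - 3)*(r - 2)*(r - 1)*(r + 7).
Partial-fraction decomposition: 229/(180*(r + 7)) + 3/(4*(r - 1)) - 47/(9*(r - 2)) + 31/(5*(r - 3)).
Integrate each term: A/(r−a) contributes A·log|r−a|.

31*log(r - 3)/5 - 47*log(r - 2)/9 + 3*log(r - 1)/4 + 229*log(r + 7)/180 + C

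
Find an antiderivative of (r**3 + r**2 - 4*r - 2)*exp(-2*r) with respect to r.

Use integration by parts with u = r**3 + r**2 - 4*r - 2, dv = exp(-2*r) dr, so v = -exp(-2*r)/2.
Apply parts 3 times (tabular method): alternate signs, differentiate u down to 0, integrate dv up.

(-4*r**3 - 10*r**2 + 6*r + 11)*exp(-2*r)/8 + C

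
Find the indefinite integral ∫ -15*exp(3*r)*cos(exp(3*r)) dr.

-5*sin(exp(3*r)) + C

Let u = exp(3*r), so du = (3*exp(3*r)) dr.
Rewriting, the integral becomes -5·∫ cos(u) du = -5·sin(u).
Substituting back, u = exp(3*r).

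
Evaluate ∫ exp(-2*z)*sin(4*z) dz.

-exp(-2*z)*sin(4*z)/10 - exp(-2*z)*cos(4*z)/5 + C

Let I denote the integral. Integrate by parts with u = sin(4*z), dv = exp(-2*z) dz, so v = -exp(-2*z)/2: I = -exp(-2*z)*sin(4*z)/2 + 2·∫ exp(-2*z)*cos(4*z) dz.
Apply parts again with u = cos(4*z), dv = exp(-2*z) dz: ∫ exp(-2*z)*cos(4*z) dz = -exp(-2*z)*cos(4*z)/2 − 2·I. Substituting back brings back I: I = -exp(-2*z)*sin(4*z)/2 - exp(-2*z)*cos(4*z) − 4·I.
Solving for I: (1 + 4)·I equals the remaining terms, so I = (1/5)·(-exp(-2*z)*sin(4*z)/2 - exp(-2*z)*cos(4*z)).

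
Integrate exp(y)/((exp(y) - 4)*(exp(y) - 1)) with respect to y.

Let u = e^y, du = e^y dy.
The integral becomes ∫ du/((u-1)(u-4)); decompose into partial fractions.

log(exp(y) - 4)/3 - log(exp(y) - 1)/3 + C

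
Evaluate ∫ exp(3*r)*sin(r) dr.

Let I denote the integral. Integrate by parts with u = sin(r), dv = exp(3*r) dr, so v = exp(3*r)/3: I = exp(3*r)*sin(r)/3 − (1/3)·∫ exp(3*r)*cos(r) dr.
Apply parts again with u = cos(r), dv = exp(3*r) dr: ∫ exp(3*r)*cos(r) dr = exp(3*r)*cos(r)/3 + (1/3)·I. Substituting back brings back I: I = exp(3*r)*sin(r)/3 - exp(3*r)*cos(r)/9 − (1/9)·I.
Solving for I: (1 + 1/9)·I equals the remaining terms, so I = (9/10)·(exp(3*r)*sin(r)/3 - exp(3*r)*cos(r)/9).

3*exp(3*r)*sin(r)/10 - exp(3*r)*cos(r)/10 + C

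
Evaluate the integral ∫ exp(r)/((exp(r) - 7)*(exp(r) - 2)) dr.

log(exp(r) - 7)/5 - log(exp(r) - 2)/5 + C

Let u = e^r, du = e^r dr.
The integral becomes ∫ du/((u-7)(u-2)); decompose into partial fractions.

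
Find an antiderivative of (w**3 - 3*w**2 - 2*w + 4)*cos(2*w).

Use integration by parts with u = w**3 - 3*w**2 - 2*w + 4, dv = cos(2*w) dw, so v = sin(2*w)/2.
Apply parts 3 times (tabular method): alternate signs, differentiate u down to 0, integrate dv up.

w**3*sin(2*w)/2 - 3*w**2*sin(2*w)/2 + 3*w**2*cos(2*w)/4 - 7*w*sin(2*w)/4 - 3*w*cos(2*w)/2 + 11*sin(2*w)/4 - 7*cos(2*w)/8 + C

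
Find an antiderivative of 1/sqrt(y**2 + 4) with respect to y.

log(y + sqrt(y**2 + 4)) + C

Substitute y = 2·tan(θ), so dy = 2·sec(θ)^2 dθ and the radical becomes sqrt(y**2 + 4) = 2·sec(θ) by the Pythagorean identity.
Integrate the resulting trig expression in θ, then back-substitute tan(θ) = y/2, sec(θ) = sqrt(y**2 + 4)/2 (absorbing any constant into C).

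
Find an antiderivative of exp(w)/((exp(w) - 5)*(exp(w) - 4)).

log(exp(w) - 5) - log(exp(w) - 4) + C

Let u = e^w, du = e^w dw.
The integral becomes ∫ du/((u-4)(u-5)); decompose into partial fractions.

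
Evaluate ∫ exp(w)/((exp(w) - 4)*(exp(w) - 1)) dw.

log(exp(w) - 4)/3 - log(exp(w) - 1)/3 + C

Let u = e^w, du = e^w dw.
The integral becomes ∫ du/((u-1)(u-4)); decompose into partial fractions.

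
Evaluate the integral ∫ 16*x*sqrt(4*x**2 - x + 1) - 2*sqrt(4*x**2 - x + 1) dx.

Let u = 4*x**2 - x + 1, so du = (8*x - 1) dx.
Rewriting, the integral becomes 2·∫ √u du = 2·(2/3)u^(3/2).
Substituting back, u = 4*x**2 - x + 1.

4*(4*x**2 - x + 1)**(3/2)/3 + C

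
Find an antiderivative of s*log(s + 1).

Use integration by parts with u = log(s + 1), dv = s ds.
Then du = 1/(s + 1) ds and v = s**2/2.

s**2*log(s + 1)/2 - s**2/4 + s/2 - log(s + 1)/2 + C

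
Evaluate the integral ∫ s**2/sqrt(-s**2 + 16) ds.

-s*sqrt(-s**2 + 16)/2 + 8*asin(s/4) + C

Substitute s = 4·sin(θ), so ds = 4·cos(θ) dθ and the radical becomes sqrt(-s**2 + 16) = 4·cos(θ) by the Pythagorean identity.
Integrate the resulting trig expression in θ, then back-substitute θ = asin(s/4), sin(θ) = s/4, cos(θ) = sqrt(-s**2 + 16)/4 (absorbing any constant into C).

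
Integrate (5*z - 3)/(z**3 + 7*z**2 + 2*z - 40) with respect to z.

Factor the denominator: (z - 2)*(z + 4)*(z + 5).
Partial-fraction decomposition: -4/(z + 5) + 23/(6*(z + 4)) + 1/(6*(z - 2)).
Integrate each term: A/(z−a) contributes A·log|z−a|.

log(z - 2)/6 + 23*log(z + 4)/6 - 4*log(z + 5) + C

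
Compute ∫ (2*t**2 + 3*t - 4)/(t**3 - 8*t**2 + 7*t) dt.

-4*log(t)/7 + 115*log(t - 7)/42 - log(t - 1)/6 + C

Factor the denominator: t*(t - 7)*(t - 1).
Partial-fraction decomposition: -1/(6*(t - 1)) + 115/(42*(t - 7)) - 4/(7*t).
Integrate each term: A/(t−a) contributes A·log|t−a|.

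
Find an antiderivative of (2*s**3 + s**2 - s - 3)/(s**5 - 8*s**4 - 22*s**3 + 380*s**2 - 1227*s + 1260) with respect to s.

Factor the denominator: (s - 5)*(s - 4)*(s - 3)**2*(s + 7).
Partial-fraction decomposition: -211/(4400*(s + 7)) + 347/(50*(s - 3)) + 57/(20*(s - 3)**2) - 137/(11*(s - 4)) + 89/(16*(s - 5)).
Integrate each term; A/(s−a) gives A·log|s−a|; A/(s−a)² gives −A/(s−a).

89*log(s - 5)/16 - 137*log(s - 4)/11 + 347*log(s - 3)/50 - 211*log(s + 7)/4400 - 57/(20*s - 60) + C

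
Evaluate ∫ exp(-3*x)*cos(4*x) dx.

4*exp(-3*x)*sin(4*x)/25 - 3*exp(-3*x)*cos(4*x)/25 + C

Let I denote the integral. Integrate by parts with u = cos(4*x), dv = exp(-3*x) dx, so v = -exp(-3*x)/3: I = -exp(-3*x)*cos(4*x)/3 − (4/3)·∫ exp(-3*x)*sin(4*x) dx.
Apply parts again with u = sin(4*x), dv = exp(-3*x) dx: ∫ exp(-3*x)*sin(4*x) dx = -exp(-3*x)*sin(4*x)/3 + (4/3)·I. Substituting back brings back I: I = 4*exp(-3*x)*sin(4*x)/9 - exp(-3*x)*cos(4*x)/3 − (16/9)·I.
Solving for I: (1 + 16/9)·I equals the remaining terms, so I = (9/25)·(4*exp(-3*x)*sin(4*x)/9 - exp(-3*x)*cos(4*x)/3).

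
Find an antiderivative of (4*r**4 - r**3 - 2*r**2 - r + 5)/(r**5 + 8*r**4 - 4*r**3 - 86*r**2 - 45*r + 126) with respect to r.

Factor the denominator: (r - 3)*(r - 1)*(r + 2)*(r + 3)*(r + 7).
Partial-fraction decomposition: 9861/(1600*(r + 7)) - 341/(96*(r + 3)) + 71/(75*(r + 2)) - 5/(192*(r - 1)) + 281/(600*(r - 3)).
Integrate each term: A/(r−a) contributes A·log|r−a|.

281*log(r - 3)/600 - 5*log(r - 1)/192 + 71*log(r + 2)/75 - 341*log(r + 3)/96 + 9861*log(r + 7)/1600 + C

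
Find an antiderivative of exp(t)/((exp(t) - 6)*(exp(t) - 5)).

log(exp(t) - 6) - log(exp(t) - 5) + C

Let u = e^t, du = e^t dt.
The integral becomes ∫ du/((u-5)(u-6)); decompose into partial fractions.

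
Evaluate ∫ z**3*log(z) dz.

z**4*log(z)/4 - z**4/16 + C

Use integration by parts with u = log(z), dv = z**3 dz.
Then du = 1/z dz and v = z**4/4.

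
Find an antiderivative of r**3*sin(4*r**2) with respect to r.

-r**2*cos(4*r**2)/8 + sin(4*r**2)/32 + C

Let u = r², du = 2r dr; rewrite as (1/2)∫ u^1·sin(4u) du.
Now integrate by parts 1 time.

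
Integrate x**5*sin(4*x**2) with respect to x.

-x**4*cos(4*x**2)/8 + x**2*sin(4*x**2)/16 + cos(4*x**2)/64 + C

Let u = x², du = 2x dx; rewrite as (1/2)∫ u^2·sin(4u) du.
Now integrate by parts 2 times.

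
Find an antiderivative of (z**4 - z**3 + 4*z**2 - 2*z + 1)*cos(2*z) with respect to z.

Use integration by parts with u = z**4 - z**3 + 4*z**2 - 2*z + 1, dv = cos(2*z) dz, so v = sin(2*z)/2.
Apply parts 4 times (tabular method): alternate signs, differentiate u down to 0, integrate dv up.

z**4*sin(2*z)/2 - z**3*sin(2*z)/2 + z**3*cos(2*z) + z**2*sin(2*z)/2 - 3*z**2*cos(2*z)/4 - z*sin(2*z)/4 + z*cos(2*z)/2 + sin(2*z)/4 - cos(2*z)/8 + C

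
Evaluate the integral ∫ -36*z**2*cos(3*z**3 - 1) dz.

-4*sin(3*z**3 - 1) + C

Let u = 3*z**3 - 1, so du = (9*z**2) dz.
Rewriting, the integral becomes -4·∫ cos(u) du = -4·sin(u).
Substituting back, u = 3*z**3 - 1.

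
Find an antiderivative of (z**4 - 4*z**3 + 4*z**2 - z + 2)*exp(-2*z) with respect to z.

Use integration by parts with u = z**4 - 4*z**3 + 4*z**2 - z + 2, dv = exp(-2*z) dz, so v = -exp(-2*z)/2.
Apply parts 4 times (tabular method): alternate signs, differentiate u down to 0, integrate dv up.

(-z**4 + 2*z**3 - z**2 - 2)*exp(-2*z)/2 + C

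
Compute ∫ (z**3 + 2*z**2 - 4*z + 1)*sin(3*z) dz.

-z**3*cos(3*z)/3 + z**2*sin(3*z)/3 - 2*z**2*cos(3*z)/3 + 4*z*sin(3*z)/9 + 14*z*cos(3*z)/9 - 14*sin(3*z)/27 - 5*cos(3*z)/27 + C

Use integration by parts with u = z**3 + 2*z**2 - 4*z + 1, dv = sin(3*z) dz, so v = -cos(3*z)/3.
Apply parts 3 times (tabular method): alternate signs, differentiate u down to 0, integrate dv up.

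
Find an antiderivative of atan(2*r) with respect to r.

r*atan(2*r) - log(4*r**2 + 1)/4 + C

Use integration by parts with u = arctan(2*r), dv = dr.
Then du = 2/(4*r**2 + 1) dr.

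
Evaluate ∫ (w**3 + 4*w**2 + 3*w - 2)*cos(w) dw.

w**3*sin(w) + 4*w**2*sin(w) + 3*w**2*cos(w) - 3*w*sin(w) + 8*w*cos(w) - 10*sin(w) - 3*cos(w) + C

Use integration by parts with u = w**3 + 4*w**2 + 3*w - 2, dv = cos(w) dw, so v = sin(w).
Apply parts 3 times (tabular method): alternate signs, differentiate u down to 0, integrate dv up.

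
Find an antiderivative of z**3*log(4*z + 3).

Use integration by parts with u = log(4*z + 3), dv = z**3 dz.
Then du = 4/(4*z + 3) dz and v = z**4/4.

z**4*log(4*z + 3)/4 - z**4/16 + z**3/16 - 9*z**2/128 + 27*z/256 - 81*log(4*z + 3)/1024 + C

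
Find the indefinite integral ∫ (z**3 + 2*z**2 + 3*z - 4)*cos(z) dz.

Use integration by parts with u = z**3 + 2*z**2 + 3*z - 4, dv = cos(z) dz, so v = sin(z).
Apply parts 3 times (tabular method): alternate signs, differentiate u down to 0, integrate dv up.

z**3*sin(z) + 2*z**2*sin(z) + 3*z**2*cos(z) - 3*z*sin(z) + 4*z*cos(z) - 8*sin(z) - 3*cos(z) + C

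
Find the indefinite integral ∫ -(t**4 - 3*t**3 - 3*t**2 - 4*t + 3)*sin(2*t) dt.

t**4*cos(2*t)/2 - t**3*sin(2*t) - 3*t**3*cos(2*t)/2 + 9*t**2*sin(2*t)/4 - 3*t**2*cos(2*t) + 3*t*sin(2*t) + t*cos(2*t)/4 - sin(2*t)/8 + 3*cos(2*t) + C

Use integration by parts with u = t**4 - 3*t**3 - 3*t**2 - 4*t + 3, dv = -sin(2*t) dt, so v = cos(2*t)/2.
Apply parts 4 times (tabular method): alternate signs, differentiate u down to 0, integrate dv up.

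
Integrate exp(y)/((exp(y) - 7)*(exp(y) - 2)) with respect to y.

Let u = e^y, du = e^y dy.
The integral becomes ∫ du/((u-7)(u-2)); decompose into partial fractions.

log(exp(y) - 7)/5 - log(exp(y) - 2)/5 + C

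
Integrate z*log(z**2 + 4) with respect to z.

z**2*log(z**2 + 4)/2 - z**2/2 + 2*log(z**2 + 4) + C

Let u = z**2 + 4, so du = (2*z) dz.
The integral becomes (1/2)·∫ log(u) du; integrate by parts with u′=log(u), dv′=du.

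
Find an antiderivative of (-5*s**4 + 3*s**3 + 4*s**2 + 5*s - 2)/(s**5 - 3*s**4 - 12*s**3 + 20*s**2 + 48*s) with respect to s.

-log(s)/24 - 503*log(s - 4)/72 + 11*log(s - 3)/3 - 59*log(s + 2)/36 - 5/(3*s + 6) + C

Factor the denominator: s*(s - 4)*(s - 3)*(s + 2)**2.
Partial-fraction decomposition: -59/(36*(s + 2)) + 5/(3*(s + 2)**2) + 11/(3*(s - 3)) - 503/(72*(s - 4)) - 1/(24*s).
Integrate each term; A/(s−a) gives A·log|s−a|; A/(s−a)² gives −A/(s−a).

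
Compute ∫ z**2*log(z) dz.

Use integration by parts with u = log(z), dv = z**2 dz.
Then du = 1/z dz and v = z**3/3.

z**3*log(z)/3 - z**3/9 + C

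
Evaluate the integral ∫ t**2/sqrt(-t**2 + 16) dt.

Substitute t = 4·sin(θ), so dt = 4·cos(θ) dθ and the radical becomes sqrt(-t**2 + 16) = 4·cos(θ) by the Pythagorean identity.
Integrate the resulting trig expression in θ, then back-substitute θ = asin(t/4), sin(θ) = t/4, cos(θ) = sqrt(-t**2 + 16)/4 (absorbing any constant into C).

-t*sqrt(-t**2 + 16)/2 + 8*asin(t/4) + C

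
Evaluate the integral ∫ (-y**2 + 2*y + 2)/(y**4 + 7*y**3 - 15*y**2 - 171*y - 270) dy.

-13*log(y - 5)/704 - 257*log(y + 3)/576 + 46*log(y + 6)/99 - 13/(24*y + 72) + C

Factor the denominator: (y - 5)*(y + 3)**2*(y + 6).
Partial-fraction decomposition: 46/(99*(y + 6)) - 257/(576*(y + 3)) + 13/(24*(y + 3)**2) - 13/(704*(y - 5)).
Integrate each term; A/(y−a) gives A·log|y−a|; A/(y−a)² gives −A/(y−a).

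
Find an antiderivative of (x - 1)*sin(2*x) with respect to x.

-x*cos(2*x)/2 + sin(2*x)/4 + cos(2*x)/2 + C

Use integration by parts with u = x - 1, dv = sin(2*x) dx, so v = -cos(2*x)/2.
Apply parts 1 times (tabular method): alternate signs, differentiate u down to 0, integrate dv up.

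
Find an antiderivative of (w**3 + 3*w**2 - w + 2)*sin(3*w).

-w**3*cos(3*w)/3 + w**2*sin(3*w)/3 - w**2*cos(3*w) + 2*w*sin(3*w)/3 + 5*w*cos(3*w)/9 - 5*sin(3*w)/27 - 4*cos(3*w)/9 + C

Use integration by parts with u = w**3 + 3*w**2 - w + 2, dv = sin(3*w) dw, so v = -cos(3*w)/3.
Apply parts 3 times (tabular method): alternate signs, differentiate u down to 0, integrate dv up.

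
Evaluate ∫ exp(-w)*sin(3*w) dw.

Let I denote the integral. Integrate by parts with u = sin(3*w), dv = exp(-w) dw, so v = -exp(-w): I = -exp(-w)*sin(3*w) + 3·∫ exp(-w)*cos(3*w) dw.
Apply parts again with u = cos(3*w), dv = exp(-w) dw: ∫ exp(-w)*cos(3*w) dw = -exp(-w)*cos(3*w) − 3·I. Substituting back brings back I: I = -exp(-w)*sin(3*w) - 3*exp(-w)*cos(3*w) − 9·I.
Solving for I: (1 + 9)·I equals the remaining terms, so I = (1/10)·(-exp(-w)*sin(3*w) - 3*exp(-w)*cos(3*w)).

-exp(-w)*sin(3*w)/10 - 3*exp(-w)*cos(3*w)/10 + C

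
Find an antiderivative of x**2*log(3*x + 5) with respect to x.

x**3*log(3*x + 5)/3 - x**3/9 + 5*x**2/18 - 25*x/27 + 125*log(3*x + 5)/81 + C

Use integration by parts with u = log(3*x + 5), dv = x**2 dx.
Then du = 3/(3*x + 5) dx and v = x**3/3.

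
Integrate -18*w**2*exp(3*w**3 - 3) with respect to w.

-2*exp(3*w**3 - 3) + C

Let u = 3*w**3 - 3, so du = (9*w**2) dw.
Rewriting, the integral becomes -2·∫ e^u du = -2·e^u.
Substituting back, u = 3*w**3 - 3.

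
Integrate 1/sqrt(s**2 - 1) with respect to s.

Substitute s = sec(θ), so ds = sec(θ)*tan(θ) dθ and the radical becomes sqrt(s**2 - 1) = tan(θ) by the Pythagorean identity.
Integrate the resulting trig expression in θ, then back-substitute sec(θ) = s, tan(θ) = sqrt(s**2 - 1) (absorbing any constant into C).

log(s + sqrt(s**2 - 1)) + C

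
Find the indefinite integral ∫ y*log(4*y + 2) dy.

Use integration by parts with u = log(4*y + 2), dv = y dy.
Then du = 4/(4*y + 2) dy and v = y**2/2.

y**2*log(4*y + 2)/2 - y**2/4 + y/4 - log(2*y + 1)/8 + C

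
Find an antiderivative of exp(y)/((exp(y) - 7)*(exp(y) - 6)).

log(exp(y) - 7) - log(exp(y) - 6) + C

Let u = e^y, du = e^y dy.
The integral becomes ∫ du/((u-7)(u-6)); decompose into partial fractions.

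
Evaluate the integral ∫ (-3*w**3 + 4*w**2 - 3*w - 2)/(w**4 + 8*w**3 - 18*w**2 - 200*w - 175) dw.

-73*log(w - 5)/180 - log(w + 1)/18 + 61*log(w + 5)/10 - 311*log(w + 7)/36 + C

Factor the denominator: (w - 5)*(w + 1)*(w + 5)*(w + 7).
Partial-fraction decomposition: -311/(36*(w + 7)) + 61/(10*(w + 5)) - 1/(18*(w + 1)) - 73/(180*(w - 5)).
Integrate each term: A/(w−a) contributes A·log|w−a|.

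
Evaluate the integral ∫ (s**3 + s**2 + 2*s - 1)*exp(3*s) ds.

(3*s**3 + 6*s - 5)*exp(3*s)/9 + C

Use integration by parts with u = s**3 + s**2 + 2*s - 1, dv = exp(3*s) ds, so v = exp(3*s)/3.
Apply parts 3 times (tabular method): alternate signs, differentiate u down to 0, integrate dv up.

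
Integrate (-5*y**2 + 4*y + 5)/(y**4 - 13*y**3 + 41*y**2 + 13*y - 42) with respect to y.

Factor the denominator: (y - 7)*(y - 6)*(y - 1)*(y + 1).
Partial-fraction decomposition: 1/(28*(y + 1)) + 1/(15*(y - 1)) + 151/(35*(y - 6)) - 53/(12*(y - 7)).
Integrate each term: A/(y−a) contributes A·log|y−a|.

-53*log(y - 7)/12 + 151*log(y - 6)/35 + log(y - 1)/15 + log(y + 1)/28 + C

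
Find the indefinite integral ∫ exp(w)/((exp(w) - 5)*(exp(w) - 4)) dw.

log(exp(w) - 5) - log(exp(w) - 4) + C

Let u = e^w, du = e^w dw.
The integral becomes ∫ du/((u-5)(u-4)); decompose into partial fractions.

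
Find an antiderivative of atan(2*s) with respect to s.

Use integration by parts with u = arctan(2*s), dv = ds.
Then du = 2/(4*s**2 + 1) ds.

s*atan(2*s) - log(4*s**2 + 1)/4 + C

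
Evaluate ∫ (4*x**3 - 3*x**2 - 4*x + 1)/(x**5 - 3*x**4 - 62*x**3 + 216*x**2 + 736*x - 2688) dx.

Factor the denominator: (x - 6)*(x - 4)**2*(x + 4)*(x + 7).
Partial-fraction decomposition: -1490/(4719*(x + 7)) + 287/(1920*(x + 4)) - 19257/(15488*(x - 4)) - 193/(176*(x - 4)**2) + 733/(520*(x - 6)).
Integrate each term; A/(x−a) gives A·log|x−a|; A/(x−a)² gives −A/(x−a).

733*log(x - 6)/520 - 19257*log(x - 4)/15488 + 287*log(x + 4)/1920 - 1490*log(x + 7)/4719 + 193/(176*x - 704) + C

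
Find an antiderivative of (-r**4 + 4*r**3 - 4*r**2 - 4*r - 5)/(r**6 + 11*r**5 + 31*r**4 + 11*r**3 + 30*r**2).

-13*log(r)/180 - 121*log(r + 5)/65 + 2285*log(r + 6)/1332 + 105*log(r**2 + 1)/962 + 73*atan(r)/481 + 1/(6*r) + C

Factor the denominator: r**2*(r + 5)*(r + 6)*(r**2 + 1).
Partial-fraction decomposition: (105*r + 73)/(481*(r**2 + 1)) + 2285/(1332*(r + 6)) - 121/(65*(r + 5)) - 13/(180*r) - 1/(6*r**2).
Integrate each term; A/(r−a) gives A·log|r−a|; the (Br+D)/(r²+p²) term gives a log and an atan.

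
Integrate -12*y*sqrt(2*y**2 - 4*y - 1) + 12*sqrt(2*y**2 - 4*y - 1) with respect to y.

-2*(2*y**2 - 4*y - 1)**(3/2) + C

Let u = 2*y**2 - 4*y - 1, so du = (4*y - 4) dy.
Rewriting, the integral becomes -3·∫ √u du = -3·(2/3)u^(3/2).
Substituting back, u = 2*y**2 - 4*y - 1.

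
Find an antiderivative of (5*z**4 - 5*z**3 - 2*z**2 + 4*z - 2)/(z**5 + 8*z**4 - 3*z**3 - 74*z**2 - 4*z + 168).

6721*log(z - 2)/16200 + 51*log(z + 2)/40 - 127*log(z + 3)/25 + 3398*log(z + 7)/405 - 19/(90*z - 180) + C

Factor the denominator: (z - 2)**2*(z + 2)*(z + 3)*(z + 7).
Partial-fraction decomposition: 3398/(405*(z + 7)) - 127/(25*(z + 3)) + 51/(40*(z + 2)) + 6721/(16200*(z - 2)) + 19/(90*(z - 2)**2).
Integrate each term; A/(z−a) gives A·log|z−a|; A/(z−a)² gives −A/(z−a).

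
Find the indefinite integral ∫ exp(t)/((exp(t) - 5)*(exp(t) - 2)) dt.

Let u = e^t, du = e^t dt.
The integral becomes ∫ du/((u-5)(u-2)); decompose into partial fractions.

log(exp(t) - 5)/3 - log(exp(t) - 2)/3 + C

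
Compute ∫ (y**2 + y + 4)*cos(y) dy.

y**2*sin(y) + y*sin(y) + 2*y*cos(y) + 2*sin(y) + cos(y) + C

Use integration by parts with u = y**2 + y + 4, dv = cos(y) dy, so v = sin(y).
Apply parts 2 times (tabular method): alternate signs, differentiate u down to 0, integrate dv up.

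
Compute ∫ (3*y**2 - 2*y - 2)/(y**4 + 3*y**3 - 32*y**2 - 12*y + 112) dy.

Factor the denominator: (y - 4)*(y - 2)*(y + 2)*(y + 7).
Partial-fraction decomposition: -53/(165*(y + 7)) + 7/(60*(y + 2)) - 1/(12*(y - 2)) + 19/(66*(y - 4)).
Integrate each term: A/(y−a) contributes A·log|y−a|.

19*log(y - 4)/66 - log(y - 2)/12 + 7*log(y + 2)/60 - 53*log(y + 7)/165 + C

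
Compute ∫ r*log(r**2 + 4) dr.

Let u = r**2 + 4, so du = (2*r) dr.
The integral becomes (1/2)·∫ log(u) du; integrate by parts with u′=log(u), dv′=du.

r**2*log(r**2 + 4)/2 - r**2/2 + 2*log(r**2 + 4) + C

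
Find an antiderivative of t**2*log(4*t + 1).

t**3*log(4*t + 1)/3 - t**3/9 + t**2/24 - t/48 + log(4*t + 1)/192 + C

Use integration by parts with u = log(4*t + 1), dv = t**2 dt.
Then du = 4/(4*t + 1) dt and v = t**3/3.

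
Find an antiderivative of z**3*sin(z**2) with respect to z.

Let u = z², du = 2z dz; rewrite as (1/2)∫ u^1·sin(1u) du.
Now integrate by parts 1 time.

-z**2*cos(z**2)/2 + sin(z**2)/2 + C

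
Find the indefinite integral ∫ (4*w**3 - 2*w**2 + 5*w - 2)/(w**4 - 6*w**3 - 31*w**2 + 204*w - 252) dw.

Factor the denominator: (w - 7)*(w - 3)*(w - 2)*(w + 6).
Partial-fraction decomposition: 121/(117*(w + 6)) + 4/(5*(w - 2)) - 103/(36*(w - 3)) + 1307/(260*(w - 7)).
Integrate each term: A/(w−a) contributes A·log|w−a|.

1307*log(w - 7)/260 - 103*log(w - 3)/36 + 4*log(w - 2)/5 + 121*log(w + 6)/117 + C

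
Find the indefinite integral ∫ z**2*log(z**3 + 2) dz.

Let u = z**3 + 2, so du = (3*z**2) dz.
The integral becomes (1/3)·∫ log(u) du; integrate by parts with u′=log(u), dv′=du.

z**3*log(z**3 + 2)/3 - z**3/3 + 2*log(z**3 + 2)/3 + C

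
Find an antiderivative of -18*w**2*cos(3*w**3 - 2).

-2*sin(3*w**3 - 2) + C

Let u = 3*w**3 - 2, so du = (9*w**2) dw.
Rewriting, the integral becomes -2·∫ cos(u) du = -2·sin(u).
Substituting back, u = 3*w**3 - 2.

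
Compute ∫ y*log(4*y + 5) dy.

Use integration by parts with u = log(4*y + 5), dv = y dy.
Then du = 4/(4*y + 5) dy and v = y**2/2.

y**2*log(4*y + 5)/2 - y**2/4 + 5*y/8 - 25*log(4*y + 5)/32 + C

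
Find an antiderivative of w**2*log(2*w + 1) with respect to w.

Use integration by parts with u = log(2*w + 1), dv = w**2 dw.
Then du = 2/(2*w + 1) dw and v = w**3/3.

w**3*log(2*w + 1)/3 - w**3/9 + w**2/12 - w/12 + log(2*w + 1)/24 + C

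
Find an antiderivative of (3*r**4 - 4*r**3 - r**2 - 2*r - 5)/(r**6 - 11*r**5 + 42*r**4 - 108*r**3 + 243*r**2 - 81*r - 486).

Factor the denominator: (r - 6)*(r - 3)**2*(r + 1)*(r**2 + 9).
Partial-fraction decomposition: -(349*r + 435)/(1620*(r**2 + 9)) - 3/(1120*(r + 1)) - 239/(288*(r - 3)) - 115/(216*(r - 3)**2) + 2971/(2835*(r - 6)).
Integrate each term; A/(r−a) gives A·log|r−a|; the (Br+D)/(r²+p²) term gives a log and an atan.

2971*log(r - 6)/2835 - 239*log(r - 3)/288 - 3*log(r + 1)/1120 - 349*log(r**2 + 9)/3240 - 29*atan(r/3)/324 + 115/(216*r - 648) + C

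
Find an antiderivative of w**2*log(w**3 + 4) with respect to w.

Let u = w**3 + 4, so du = (3*w**2) dw.
The integral becomes (1/3)·∫ log(u) du; integrate by parts with u′=log(u), dv′=du.

w**3*log(w**3 + 4)/3 - w**3/3 + 4*log(w**3 + 4)/3 + C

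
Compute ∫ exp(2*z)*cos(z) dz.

exp(2*z)*sin(z)/5 + 2*exp(2*z)*cos(z)/5 + C

Let I denote the integral. Integrate by parts with u = cos(z), dv = exp(2*z) dz, so v = exp(2*z)/2: I = exp(2*z)*cos(z)/2 + (1/2)·∫ exp(2*z)*sin(z) dz.
Apply parts again with u = sin(z), dv = exp(2*z) dz: ∫ exp(2*z)*sin(z) dz = exp(2*z)*sin(z)/2 − (1/2)·I. Substituting back brings back I: I = exp(2*z)*sin(z)/4 + exp(2*z)*cos(z)/2 − (1/4)·I.
Solving for I: (1 + 1/4)·I equals the remaining terms, so I = (4/5)·(exp(2*z)*sin(z)/4 + exp(2*z)*cos(z)/2).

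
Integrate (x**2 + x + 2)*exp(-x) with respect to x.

(-x**2 - 3*x - 5)*exp(-x) + C

Use integration by parts with u = x**2 + x + 2, dv = exp(-x) dx, so v = -exp(-x).
Apply parts 2 times (tabular method): alternate signs, differentiate u down to 0, integrate dv up.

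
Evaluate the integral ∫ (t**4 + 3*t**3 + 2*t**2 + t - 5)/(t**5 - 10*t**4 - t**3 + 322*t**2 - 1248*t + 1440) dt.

525*log(t - 5)/11 - 3691*log(t - 4)/100 - 89*log(t - 3)/9 + 709*log(t + 6)/9900 + 479/(10*t - 40) + C

Factor the denominator: (t - 5)*(t - 4)**2*(t - 3)*(t + 6).
Partial-fraction decomposition: 709/(9900*(t + 6)) - 89/(9*(t - 3)) - 3691/(100*(t - 4)) - 479/(10*(t - 4)**2) + 525/(11*(t - 5)).
Integrate each term; A/(t−a) gives A·log|t−a|; A/(t−a)² gives −A/(t−a).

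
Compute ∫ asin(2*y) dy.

Use integration by parts with u = arcsin(2*y), dv = dy.
Then du = 2/sqrt(-4*y**2 + 1) dy.

y*asin(2*y) + sqrt(-4*y**2 + 1)/2 + C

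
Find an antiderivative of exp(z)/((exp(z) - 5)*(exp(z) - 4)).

Let u = e^z, du = e^z dz.
The integral becomes ∫ du/((u-4)(u-5)); decompose into partial fractions.

log(exp(z) - 5) - log(exp(z) - 4) + C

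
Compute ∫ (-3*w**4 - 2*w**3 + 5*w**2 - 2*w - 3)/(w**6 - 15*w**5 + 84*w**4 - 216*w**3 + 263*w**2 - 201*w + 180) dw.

Factor the denominator: (w - 5)*(w - 4)*(w - 3)**2*(w**2 + 1).
Partial-fraction decomposition: -11*(93*w + 49)/(22100*(w**2 + 1)) - 5849/(200*(w - 3)) - 261/(20*(w - 3)**2) + 827/(17*(w - 4)) - 2013/(104*(w - 5)).
Integrate each term; A/(w−a) gives A·log|w−a|; the (Bw+D)/(w²+p²) term gives a log and an atan.

-2013*log(w - 5)/104 + 827*log(w - 4)/17 - 5849*log(w - 3)/200 - 1023*log(w**2 + 1)/44200 - 539*atan(w)/22100 + 261/(20*w - 60) + C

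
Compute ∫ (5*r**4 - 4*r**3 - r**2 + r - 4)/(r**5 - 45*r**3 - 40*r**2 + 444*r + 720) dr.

2791*log(r - 6)/792 - 4*log(r - 4)/3 + 17*log(r + 2)/24 - 71*log(r + 3)/18 + 133*log(r + 5)/22 + C

Factor the denominator: (r - 6)*(r - 4)*(r + 2)*(r + 3)*(r + 5).
Partial-fraction decomposition: 133/(22*(r + 5)) - 71/(18*(r + 3)) + 17/(24*(r + 2)) - 4/(3*(r - 4)) + 2791/(792*(r - 6)).
Integrate each term: A/(r−a) contributes A·log|r−a|.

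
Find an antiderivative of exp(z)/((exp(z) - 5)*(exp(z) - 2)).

Let u = e^z, du = e^z dz.
The integral becomes ∫ du/((u-5)(u-2)); decompose into partial fractions.

log(exp(z) - 5)/3 - log(exp(z) - 2)/3 + C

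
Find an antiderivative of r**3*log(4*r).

Use integration by parts with u = log(4*r), dv = r**3 dr.
Then du = 1/r dr and v = r**4/4.

r**4*(log(r) + 2*log(2))/4 - r**4/16 + C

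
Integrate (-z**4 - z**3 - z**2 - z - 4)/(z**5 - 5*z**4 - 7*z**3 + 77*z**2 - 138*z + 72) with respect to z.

Factor the denominator: (z - 3)**2*(z - 2)*(z - 1)*(z + 4).
Partial-fraction decomposition: -104/(735*(z + 4)) + 2/(5*(z - 1)) - 17/(3*(z - 2)) + 216/(49*(z - 3)) - 62/(7*(z - 3)**2).
Integrate each term; A/(z−a) gives A·log|z−a|; A/(z−a)² gives −A/(z−a).

216*log(z - 3)/49 - 17*log(z - 2)/3 + 2*log(z - 1)/5 - 104*log(z + 4)/735 + 62/(7*z - 21) + C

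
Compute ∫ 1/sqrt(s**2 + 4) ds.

Substitute s = 2·tan(θ), so ds = 2·sec(θ)^2 dθ and the radical becomes sqrt(s**2 + 4) = 2·sec(θ) by the Pythagorean identity.
Integrate the resulting trig expression in θ, then back-substitute tan(θ) = s/2, sec(θ) = sqrt(s**2 + 4)/2 (absorbing any constant into C).

log(s + sqrt(s**2 + 4)) + C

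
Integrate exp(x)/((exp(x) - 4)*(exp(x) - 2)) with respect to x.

Let u = e^x, du = e^x dx.
The integral becomes ∫ du/((u-4)(u-2)); decompose into partial fractions.

log(exp(x) - 4)/2 - log(exp(x) - 2)/2 + C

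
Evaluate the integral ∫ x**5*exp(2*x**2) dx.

(2*x**4 - 2*x**2 + 1)*exp(2*x**2)/8 + C

Let u = x², du = 2x dx; rewrite as (1/2)∫ u^2·exp(2u) du.
Now integrate by parts 2 times.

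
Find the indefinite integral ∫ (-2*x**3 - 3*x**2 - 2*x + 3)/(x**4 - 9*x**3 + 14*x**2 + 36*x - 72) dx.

Factor the denominator: (x - 6)*(x - 3)*(x - 2)*(x + 2).
Partial-fraction decomposition: -11/(160*(x + 2)) - 29/(16*(x - 2)) + 28/(5*(x - 3)) - 183/(32*(x - 6)).
Integrate each term: A/(x−a) contributes A·log|x−a|.

-183*log(x - 6)/32 + 28*log(x - 3)/5 - 29*log(x - 2)/16 - 11*log(x + 2)/160 + C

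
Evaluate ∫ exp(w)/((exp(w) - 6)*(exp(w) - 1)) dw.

Let u = e^w, du = e^w dw.
The integral becomes ∫ du/((u-6)(u-1)); decompose into partial fractions.

log(exp(w) - 6)/5 - log(exp(w) - 1)/5 + C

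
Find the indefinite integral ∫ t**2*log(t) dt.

t**3*log(t)/3 - t**3/9 + C

Use integration by parts with u = log(t), dv = t**2 dt.
Then du = 1/t dt and v = t**3/3.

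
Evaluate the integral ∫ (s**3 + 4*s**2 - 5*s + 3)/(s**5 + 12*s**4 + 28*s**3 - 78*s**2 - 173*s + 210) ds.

17*log(s - 2)/315 - log(s - 1)/64 + 27*log(s + 3)/160 - log(s + 5)/56 - 109*log(s + 7)/576 + C

Factor the denominator: (s - 2)*(s - 1)*(s + 3)*(s + 5)*(s + 7).
Partial-fraction decomposition: -109/(576*(s + 7)) - 1/(56*(s + 5)) + 27/(160*(s + 3)) - 1/(64*(s - 1)) + 17/(315*(s - 2)).
Integrate each term: A/(s−a) contributes A·log|s−a|.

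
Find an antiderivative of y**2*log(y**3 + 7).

y**3*log(y**3 + 7)/3 - y**3/3 + 7*log(y**3 + 7)/3 + C

Let u = y**3 + 7, so du = (3*y**2) dy.
The integral becomes (1/3)·∫ log(u) du; integrate by parts with u′=log(u), dv′=du.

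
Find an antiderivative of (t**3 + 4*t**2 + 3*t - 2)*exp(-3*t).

(-9*t**3 - 45*t**2 - 57*t - 1)*exp(-3*t)/27 + C

Use integration by parts with u = t**3 + 4*t**2 + 3*t - 2, dv = exp(-3*t) dt, so v = -exp(-3*t)/3.
Apply parts 3 times (tabular method): alternate signs, differentiate u down to 0, integrate dv up.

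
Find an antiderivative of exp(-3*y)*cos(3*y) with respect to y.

exp(-3*y)*sin(3*y)/6 - exp(-3*y)*cos(3*y)/6 + C

Let I denote the integral. Integrate by parts with u = cos(3*y), dv = exp(-3*y) dy, so v = -exp(-3*y)/3: I = -exp(-3*y)*cos(3*y)/3 − ∫ exp(-3*y)*sin(3*y) dy.
Apply parts again with u = sin(3*y), dv = exp(-3*y) dy: ∫ exp(-3*y)*sin(3*y) dy = -exp(-3*y)*sin(3*y)/3 + I. Substituting back brings back I: I = exp(-3*y)*sin(3*y)/3 - exp(-3*y)*cos(3*y)/3 − I.
Solving for I: (1 + 1)·I equals the remaining terms, so I = (1/2)·(exp(-3*y)*sin(3*y)/3 - exp(-3*y)*cos(3*y)/3).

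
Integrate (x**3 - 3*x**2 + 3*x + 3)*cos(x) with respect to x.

x**3*sin(x) - 3*x**2*sin(x) + 3*x**2*cos(x) - 3*x*sin(x) - 6*x*cos(x) + 9*sin(x) - 3*cos(x) + C

Use integration by parts with u = x**3 - 3*x**2 + 3*x + 3, dv = cos(x) dx, so v = sin(x).
Apply parts 3 times (tabular method): alternate signs, differentiate u down to 0, integrate dv up.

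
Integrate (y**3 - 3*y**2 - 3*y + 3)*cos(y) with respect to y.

Use integration by parts with u = y**3 - 3*y**2 - 3*y + 3, dv = cos(y) dy, so v = sin(y).
Apply parts 3 times (tabular method): alternate signs, differentiate u down to 0, integrate dv up.

y**3*sin(y) - 3*y**2*sin(y) + 3*y**2*cos(y) - 9*y*sin(y) - 6*y*cos(y) + 9*sin(y) - 9*cos(y) + C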